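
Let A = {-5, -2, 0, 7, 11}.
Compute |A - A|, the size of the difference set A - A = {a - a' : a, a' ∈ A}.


A - A = {a - a' : a, a' ∈ A}; |A| = 5.
Bounds: 2|A|-1 ≤ |A - A| ≤ |A|² - |A| + 1, i.e. 9 ≤ |A - A| ≤ 21.
Note: 0 ∈ A - A always (from a - a). The set is symmetric: if d ∈ A - A then -d ∈ A - A.
Enumerate nonzero differences d = a - a' with a > a' (then include -d):
Positive differences: {2, 3, 4, 5, 7, 9, 11, 12, 13, 16}
Full difference set: {0} ∪ (positive diffs) ∪ (negative diffs).
|A - A| = 1 + 2·10 = 21 (matches direct enumeration: 21).

|A - A| = 21


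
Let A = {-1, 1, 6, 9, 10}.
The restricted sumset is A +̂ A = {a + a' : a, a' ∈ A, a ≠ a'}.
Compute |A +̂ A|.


Restricted sumset: A +̂ A = {a + a' : a ∈ A, a' ∈ A, a ≠ a'}.
Equivalently, take A + A and drop any sum 2a that is achievable ONLY as a + a for a ∈ A (i.e. sums representable only with equal summands).
Enumerate pairs (a, a') with a < a' (symmetric, so each unordered pair gives one sum; this covers all a ≠ a'):
  -1 + 1 = 0
  -1 + 6 = 5
  -1 + 9 = 8
  -1 + 10 = 9
  1 + 6 = 7
  1 + 9 = 10
  1 + 10 = 11
  6 + 9 = 15
  6 + 10 = 16
  9 + 10 = 19
Collected distinct sums: {0, 5, 7, 8, 9, 10, 11, 15, 16, 19}
|A +̂ A| = 10
(Reference bound: |A +̂ A| ≥ 2|A| - 3 for |A| ≥ 2, with |A| = 5 giving ≥ 7.)

|A +̂ A| = 10


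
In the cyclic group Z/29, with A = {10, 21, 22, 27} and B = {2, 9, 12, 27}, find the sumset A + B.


Work in Z/29Z: reduce every sum a + b modulo 29.
Enumerate all 16 pairs:
a = 10: 10+2=12, 10+9=19, 10+12=22, 10+27=8
a = 21: 21+2=23, 21+9=1, 21+12=4, 21+27=19
a = 22: 22+2=24, 22+9=2, 22+12=5, 22+27=20
a = 27: 27+2=0, 27+9=7, 27+12=10, 27+27=25
Distinct residues collected: {0, 1, 2, 4, 5, 7, 8, 10, 12, 19, 20, 22, 23, 24, 25}
|A + B| = 15 (out of 29 total residues).

A + B = {0, 1, 2, 4, 5, 7, 8, 10, 12, 19, 20, 22, 23, 24, 25}


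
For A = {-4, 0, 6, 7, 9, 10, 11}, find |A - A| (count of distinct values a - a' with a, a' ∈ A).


A - A = {a - a' : a, a' ∈ A}; |A| = 7.
Bounds: 2|A|-1 ≤ |A - A| ≤ |A|² - |A| + 1, i.e. 13 ≤ |A - A| ≤ 43.
Note: 0 ∈ A - A always (from a - a). The set is symmetric: if d ∈ A - A then -d ∈ A - A.
Enumerate nonzero differences d = a - a' with a > a' (then include -d):
Positive differences: {1, 2, 3, 4, 5, 6, 7, 9, 10, 11, 13, 14, 15}
Full difference set: {0} ∪ (positive diffs) ∪ (negative diffs).
|A - A| = 1 + 2·13 = 27 (matches direct enumeration: 27).

|A - A| = 27


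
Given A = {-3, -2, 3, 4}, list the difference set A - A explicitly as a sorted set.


A - A = {a - a' : a, a' ∈ A}.
Compute a - a' for each ordered pair (a, a'):
a = -3: -3--3=0, -3--2=-1, -3-3=-6, -3-4=-7
a = -2: -2--3=1, -2--2=0, -2-3=-5, -2-4=-6
a = 3: 3--3=6, 3--2=5, 3-3=0, 3-4=-1
a = 4: 4--3=7, 4--2=6, 4-3=1, 4-4=0
Collecting distinct values (and noting 0 appears from a-a):
A - A = {-7, -6, -5, -1, 0, 1, 5, 6, 7}
|A - A| = 9

A - A = {-7, -6, -5, -1, 0, 1, 5, 6, 7}


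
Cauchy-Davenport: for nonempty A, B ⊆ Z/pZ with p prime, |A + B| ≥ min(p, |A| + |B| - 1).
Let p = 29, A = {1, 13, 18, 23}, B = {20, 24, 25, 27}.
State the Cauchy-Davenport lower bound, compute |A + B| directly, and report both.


Cauchy-Davenport: |A + B| ≥ min(p, |A| + |B| - 1) for A, B nonempty in Z/pZ.
|A| = 4, |B| = 4, p = 29.
CD lower bound = min(29, 4 + 4 - 1) = min(29, 7) = 7.
Compute A + B mod 29 directly:
a = 1: 1+20=21, 1+24=25, 1+25=26, 1+27=28
a = 13: 13+20=4, 13+24=8, 13+25=9, 13+27=11
a = 18: 18+20=9, 18+24=13, 18+25=14, 18+27=16
a = 23: 23+20=14, 23+24=18, 23+25=19, 23+27=21
A + B = {4, 8, 9, 11, 13, 14, 16, 18, 19, 21, 25, 26, 28}, so |A + B| = 13.
Verify: 13 ≥ 7? Yes ✓.

CD lower bound = 7, actual |A + B| = 13.


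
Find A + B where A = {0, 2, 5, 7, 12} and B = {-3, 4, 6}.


A + B = {a + b : a ∈ A, b ∈ B}.
Enumerate all |A|·|B| = 5·3 = 15 pairs (a, b) and collect distinct sums.
a = 0: 0+-3=-3, 0+4=4, 0+6=6
a = 2: 2+-3=-1, 2+4=6, 2+6=8
a = 5: 5+-3=2, 5+4=9, 5+6=11
a = 7: 7+-3=4, 7+4=11, 7+6=13
a = 12: 12+-3=9, 12+4=16, 12+6=18
Collecting distinct sums: A + B = {-3, -1, 2, 4, 6, 8, 9, 11, 13, 16, 18}
|A + B| = 11

A + B = {-3, -1, 2, 4, 6, 8, 9, 11, 13, 16, 18}


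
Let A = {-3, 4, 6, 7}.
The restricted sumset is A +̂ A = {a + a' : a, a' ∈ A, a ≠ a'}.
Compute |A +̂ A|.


Restricted sumset: A +̂ A = {a + a' : a ∈ A, a' ∈ A, a ≠ a'}.
Equivalently, take A + A and drop any sum 2a that is achievable ONLY as a + a for a ∈ A (i.e. sums representable only with equal summands).
Enumerate pairs (a, a') with a < a' (symmetric, so each unordered pair gives one sum; this covers all a ≠ a'):
  -3 + 4 = 1
  -3 + 6 = 3
  -3 + 7 = 4
  4 + 6 = 10
  4 + 7 = 11
  6 + 7 = 13
Collected distinct sums: {1, 3, 4, 10, 11, 13}
|A +̂ A| = 6
(Reference bound: |A +̂ A| ≥ 2|A| - 3 for |A| ≥ 2, with |A| = 4 giving ≥ 5.)

|A +̂ A| = 6


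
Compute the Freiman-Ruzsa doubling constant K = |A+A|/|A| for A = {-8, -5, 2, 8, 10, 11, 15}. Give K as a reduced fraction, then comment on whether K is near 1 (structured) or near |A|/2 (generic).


|A| = 7.
Compute A + A by enumerating all 49 pairs.
A + A = {-16, -13, -10, -6, -3, 0, 2, 3, 4, 5, 6, 7, 10, 12, 13, 16, 17, 18, 19, 20, 21, 22, 23, 25, 26, 30}, so |A + A| = 26.
K = |A + A| / |A| = 26/7 (already in lowest terms) ≈ 3.7143.
Reference: AP of size 7 gives K = 13/7 ≈ 1.8571; a fully generic set of size 7 gives K ≈ 4.0000.

|A| = 7, |A + A| = 26, K = 26/7.


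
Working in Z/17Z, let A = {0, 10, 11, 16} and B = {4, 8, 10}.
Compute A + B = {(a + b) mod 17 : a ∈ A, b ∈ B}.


Work in Z/17Z: reduce every sum a + b modulo 17.
Enumerate all 12 pairs:
a = 0: 0+4=4, 0+8=8, 0+10=10
a = 10: 10+4=14, 10+8=1, 10+10=3
a = 11: 11+4=15, 11+8=2, 11+10=4
a = 16: 16+4=3, 16+8=7, 16+10=9
Distinct residues collected: {1, 2, 3, 4, 7, 8, 9, 10, 14, 15}
|A + B| = 10 (out of 17 total residues).

A + B = {1, 2, 3, 4, 7, 8, 9, 10, 14, 15}


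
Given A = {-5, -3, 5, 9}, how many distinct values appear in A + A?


A + A = {a + a' : a, a' ∈ A}; |A| = 4.
General bounds: 2|A| - 1 ≤ |A + A| ≤ |A|(|A|+1)/2, i.e. 7 ≤ |A + A| ≤ 10.
Lower bound 2|A|-1 is attained iff A is an arithmetic progression.
Enumerate sums a + a' for a ≤ a' (symmetric, so this suffices):
a = -5: -5+-5=-10, -5+-3=-8, -5+5=0, -5+9=4
a = -3: -3+-3=-6, -3+5=2, -3+9=6
a = 5: 5+5=10, 5+9=14
a = 9: 9+9=18
Distinct sums: {-10, -8, -6, 0, 2, 4, 6, 10, 14, 18}
|A + A| = 10

|A + A| = 10


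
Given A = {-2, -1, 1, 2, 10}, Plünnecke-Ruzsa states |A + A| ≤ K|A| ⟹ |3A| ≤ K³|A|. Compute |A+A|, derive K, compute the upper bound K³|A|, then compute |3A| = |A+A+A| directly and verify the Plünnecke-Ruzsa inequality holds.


|A| = 5.
Step 1: Compute A + A by enumerating all 25 pairs.
A + A = {-4, -3, -2, -1, 0, 1, 2, 3, 4, 8, 9, 11, 12, 20}, so |A + A| = 14.
Step 2: Doubling constant K = |A + A|/|A| = 14/5 = 14/5 ≈ 2.8000.
Step 3: Plünnecke-Ruzsa gives |3A| ≤ K³·|A| = (2.8000)³ · 5 ≈ 109.7600.
Step 4: Compute 3A = A + A + A directly by enumerating all triples (a,b,c) ∈ A³; |3A| = 26.
Step 5: Check 26 ≤ 109.7600? Yes ✓.

K = 14/5, Plünnecke-Ruzsa bound K³|A| ≈ 109.7600, |3A| = 26, inequality holds.


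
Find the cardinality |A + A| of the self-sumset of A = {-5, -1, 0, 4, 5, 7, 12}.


A + A = {a + a' : a, a' ∈ A}; |A| = 7.
General bounds: 2|A| - 1 ≤ |A + A| ≤ |A|(|A|+1)/2, i.e. 13 ≤ |A + A| ≤ 28.
Lower bound 2|A|-1 is attained iff A is an arithmetic progression.
Enumerate sums a + a' for a ≤ a' (symmetric, so this suffices):
a = -5: -5+-5=-10, -5+-1=-6, -5+0=-5, -5+4=-1, -5+5=0, -5+7=2, -5+12=7
a = -1: -1+-1=-2, -1+0=-1, -1+4=3, -1+5=4, -1+7=6, -1+12=11
a = 0: 0+0=0, 0+4=4, 0+5=5, 0+7=7, 0+12=12
a = 4: 4+4=8, 4+5=9, 4+7=11, 4+12=16
a = 5: 5+5=10, 5+7=12, 5+12=17
a = 7: 7+7=14, 7+12=19
a = 12: 12+12=24
Distinct sums: {-10, -6, -5, -2, -1, 0, 2, 3, 4, 5, 6, 7, 8, 9, 10, 11, 12, 14, 16, 17, 19, 24}
|A + A| = 22

|A + A| = 22


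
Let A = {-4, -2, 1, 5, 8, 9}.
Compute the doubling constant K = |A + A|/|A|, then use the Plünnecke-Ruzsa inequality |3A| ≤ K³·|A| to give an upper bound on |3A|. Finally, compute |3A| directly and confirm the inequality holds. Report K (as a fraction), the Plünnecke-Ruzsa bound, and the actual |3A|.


|A| = 6.
Step 1: Compute A + A by enumerating all 36 pairs.
A + A = {-8, -6, -4, -3, -1, 1, 2, 3, 4, 5, 6, 7, 9, 10, 13, 14, 16, 17, 18}, so |A + A| = 19.
Step 2: Doubling constant K = |A + A|/|A| = 19/6 = 19/6 ≈ 3.1667.
Step 3: Plünnecke-Ruzsa gives |3A| ≤ K³·|A| = (3.1667)³ · 6 ≈ 190.5278.
Step 4: Compute 3A = A + A + A directly by enumerating all triples (a,b,c) ∈ A³; |3A| = 36.
Step 5: Check 36 ≤ 190.5278? Yes ✓.

K = 19/6, Plünnecke-Ruzsa bound K³|A| ≈ 190.5278, |3A| = 36, inequality holds.


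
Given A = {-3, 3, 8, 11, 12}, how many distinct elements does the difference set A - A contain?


A - A = {a - a' : a, a' ∈ A}; |A| = 5.
Bounds: 2|A|-1 ≤ |A - A| ≤ |A|² - |A| + 1, i.e. 9 ≤ |A - A| ≤ 21.
Note: 0 ∈ A - A always (from a - a). The set is symmetric: if d ∈ A - A then -d ∈ A - A.
Enumerate nonzero differences d = a - a' with a > a' (then include -d):
Positive differences: {1, 3, 4, 5, 6, 8, 9, 11, 14, 15}
Full difference set: {0} ∪ (positive diffs) ∪ (negative diffs).
|A - A| = 1 + 2·10 = 21 (matches direct enumeration: 21).

|A - A| = 21


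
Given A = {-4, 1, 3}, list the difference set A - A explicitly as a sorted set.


A - A = {a - a' : a, a' ∈ A}.
Compute a - a' for each ordered pair (a, a'):
a = -4: -4--4=0, -4-1=-5, -4-3=-7
a = 1: 1--4=5, 1-1=0, 1-3=-2
a = 3: 3--4=7, 3-1=2, 3-3=0
Collecting distinct values (and noting 0 appears from a-a):
A - A = {-7, -5, -2, 0, 2, 5, 7}
|A - A| = 7

A - A = {-7, -5, -2, 0, 2, 5, 7}


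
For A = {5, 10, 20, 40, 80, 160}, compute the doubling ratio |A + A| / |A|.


|A| = 6.
Compute A + A by enumerating all 36 pairs.
A + A = {10, 15, 20, 25, 30, 40, 45, 50, 60, 80, 85, 90, 100, 120, 160, 165, 170, 180, 200, 240, 320}, so |A + A| = 21.
K = |A + A| / |A| = 21/6 = 7/2 ≈ 3.5000.
Reference: AP of size 6 gives K = 11/6 ≈ 1.8333; a fully generic set of size 6 gives K ≈ 3.5000.

|A| = 6, |A + A| = 21, K = 21/6 = 7/2.


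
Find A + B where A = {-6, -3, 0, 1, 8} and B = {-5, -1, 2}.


A + B = {a + b : a ∈ A, b ∈ B}.
Enumerate all |A|·|B| = 5·3 = 15 pairs (a, b) and collect distinct sums.
a = -6: -6+-5=-11, -6+-1=-7, -6+2=-4
a = -3: -3+-5=-8, -3+-1=-4, -3+2=-1
a = 0: 0+-5=-5, 0+-1=-1, 0+2=2
a = 1: 1+-5=-4, 1+-1=0, 1+2=3
a = 8: 8+-5=3, 8+-1=7, 8+2=10
Collecting distinct sums: A + B = {-11, -8, -7, -5, -4, -1, 0, 2, 3, 7, 10}
|A + B| = 11

A + B = {-11, -8, -7, -5, -4, -1, 0, 2, 3, 7, 10}


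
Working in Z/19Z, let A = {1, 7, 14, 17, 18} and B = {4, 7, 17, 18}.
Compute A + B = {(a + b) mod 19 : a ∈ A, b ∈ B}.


Work in Z/19Z: reduce every sum a + b modulo 19.
Enumerate all 20 pairs:
a = 1: 1+4=5, 1+7=8, 1+17=18, 1+18=0
a = 7: 7+4=11, 7+7=14, 7+17=5, 7+18=6
a = 14: 14+4=18, 14+7=2, 14+17=12, 14+18=13
a = 17: 17+4=2, 17+7=5, 17+17=15, 17+18=16
a = 18: 18+4=3, 18+7=6, 18+17=16, 18+18=17
Distinct residues collected: {0, 2, 3, 5, 6, 8, 11, 12, 13, 14, 15, 16, 17, 18}
|A + B| = 14 (out of 19 total residues).

A + B = {0, 2, 3, 5, 6, 8, 11, 12, 13, 14, 15, 16, 17, 18}


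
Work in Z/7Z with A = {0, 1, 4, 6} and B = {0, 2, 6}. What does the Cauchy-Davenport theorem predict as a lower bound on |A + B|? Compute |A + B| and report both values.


Cauchy-Davenport: |A + B| ≥ min(p, |A| + |B| - 1) for A, B nonempty in Z/pZ.
|A| = 4, |B| = 3, p = 7.
CD lower bound = min(7, 4 + 3 - 1) = min(7, 6) = 6.
Compute A + B mod 7 directly:
a = 0: 0+0=0, 0+2=2, 0+6=6
a = 1: 1+0=1, 1+2=3, 1+6=0
a = 4: 4+0=4, 4+2=6, 4+6=3
a = 6: 6+0=6, 6+2=1, 6+6=5
A + B = {0, 1, 2, 3, 4, 5, 6}, so |A + B| = 7.
Verify: 7 ≥ 6? Yes ✓.

CD lower bound = 6, actual |A + B| = 7.


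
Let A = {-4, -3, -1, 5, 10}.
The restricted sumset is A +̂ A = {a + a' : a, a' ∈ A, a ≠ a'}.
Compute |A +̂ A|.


Restricted sumset: A +̂ A = {a + a' : a ∈ A, a' ∈ A, a ≠ a'}.
Equivalently, take A + A and drop any sum 2a that is achievable ONLY as a + a for a ∈ A (i.e. sums representable only with equal summands).
Enumerate pairs (a, a') with a < a' (symmetric, so each unordered pair gives one sum; this covers all a ≠ a'):
  -4 + -3 = -7
  -4 + -1 = -5
  -4 + 5 = 1
  -4 + 10 = 6
  -3 + -1 = -4
  -3 + 5 = 2
  -3 + 10 = 7
  -1 + 5 = 4
  -1 + 10 = 9
  5 + 10 = 15
Collected distinct sums: {-7, -5, -4, 1, 2, 4, 6, 7, 9, 15}
|A +̂ A| = 10
(Reference bound: |A +̂ A| ≥ 2|A| - 3 for |A| ≥ 2, with |A| = 5 giving ≥ 7.)

|A +̂ A| = 10


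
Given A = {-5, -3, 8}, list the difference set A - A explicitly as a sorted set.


A - A = {a - a' : a, a' ∈ A}.
Compute a - a' for each ordered pair (a, a'):
a = -5: -5--5=0, -5--3=-2, -5-8=-13
a = -3: -3--5=2, -3--3=0, -3-8=-11
a = 8: 8--5=13, 8--3=11, 8-8=0
Collecting distinct values (and noting 0 appears from a-a):
A - A = {-13, -11, -2, 0, 2, 11, 13}
|A - A| = 7

A - A = {-13, -11, -2, 0, 2, 11, 13}


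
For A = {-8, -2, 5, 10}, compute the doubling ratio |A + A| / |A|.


|A| = 4.
Compute A + A by enumerating all 16 pairs.
A + A = {-16, -10, -4, -3, 2, 3, 8, 10, 15, 20}, so |A + A| = 10.
K = |A + A| / |A| = 10/4 = 5/2 ≈ 2.5000.
Reference: AP of size 4 gives K = 7/4 ≈ 1.7500; a fully generic set of size 4 gives K ≈ 2.5000.

|A| = 4, |A + A| = 10, K = 10/4 = 5/2.


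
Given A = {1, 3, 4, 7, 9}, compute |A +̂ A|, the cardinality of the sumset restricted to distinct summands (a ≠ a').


Restricted sumset: A +̂ A = {a + a' : a ∈ A, a' ∈ A, a ≠ a'}.
Equivalently, take A + A and drop any sum 2a that is achievable ONLY as a + a for a ∈ A (i.e. sums representable only with equal summands).
Enumerate pairs (a, a') with a < a' (symmetric, so each unordered pair gives one sum; this covers all a ≠ a'):
  1 + 3 = 4
  1 + 4 = 5
  1 + 7 = 8
  1 + 9 = 10
  3 + 4 = 7
  3 + 7 = 10
  3 + 9 = 12
  4 + 7 = 11
  4 + 9 = 13
  7 + 9 = 16
Collected distinct sums: {4, 5, 7, 8, 10, 11, 12, 13, 16}
|A +̂ A| = 9
(Reference bound: |A +̂ A| ≥ 2|A| - 3 for |A| ≥ 2, with |A| = 5 giving ≥ 7.)

|A +̂ A| = 9


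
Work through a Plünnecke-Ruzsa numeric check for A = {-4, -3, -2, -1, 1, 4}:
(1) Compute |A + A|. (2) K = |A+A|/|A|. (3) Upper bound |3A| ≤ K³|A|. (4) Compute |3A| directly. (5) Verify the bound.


|A| = 6.
Step 1: Compute A + A by enumerating all 36 pairs.
A + A = {-8, -7, -6, -5, -4, -3, -2, -1, 0, 1, 2, 3, 5, 8}, so |A + A| = 14.
Step 2: Doubling constant K = |A + A|/|A| = 14/6 = 14/6 ≈ 2.3333.
Step 3: Plünnecke-Ruzsa gives |3A| ≤ K³·|A| = (2.3333)³ · 6 ≈ 76.2222.
Step 4: Compute 3A = A + A + A directly by enumerating all triples (a,b,c) ∈ A³; |3A| = 22.
Step 5: Check 22 ≤ 76.2222? Yes ✓.

K = 14/6, Plünnecke-Ruzsa bound K³|A| ≈ 76.2222, |3A| = 22, inequality holds.


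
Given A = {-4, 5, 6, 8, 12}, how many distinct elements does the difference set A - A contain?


A - A = {a - a' : a, a' ∈ A}; |A| = 5.
Bounds: 2|A|-1 ≤ |A - A| ≤ |A|² - |A| + 1, i.e. 9 ≤ |A - A| ≤ 21.
Note: 0 ∈ A - A always (from a - a). The set is symmetric: if d ∈ A - A then -d ∈ A - A.
Enumerate nonzero differences d = a - a' with a > a' (then include -d):
Positive differences: {1, 2, 3, 4, 6, 7, 9, 10, 12, 16}
Full difference set: {0} ∪ (positive diffs) ∪ (negative diffs).
|A - A| = 1 + 2·10 = 21 (matches direct enumeration: 21).

|A - A| = 21


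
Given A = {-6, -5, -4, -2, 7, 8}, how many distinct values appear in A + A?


A + A = {a + a' : a, a' ∈ A}; |A| = 6.
General bounds: 2|A| - 1 ≤ |A + A| ≤ |A|(|A|+1)/2, i.e. 11 ≤ |A + A| ≤ 21.
Lower bound 2|A|-1 is attained iff A is an arithmetic progression.
Enumerate sums a + a' for a ≤ a' (symmetric, so this suffices):
a = -6: -6+-6=-12, -6+-5=-11, -6+-4=-10, -6+-2=-8, -6+7=1, -6+8=2
a = -5: -5+-5=-10, -5+-4=-9, -5+-2=-7, -5+7=2, -5+8=3
a = -4: -4+-4=-8, -4+-2=-6, -4+7=3, -4+8=4
a = -2: -2+-2=-4, -2+7=5, -2+8=6
a = 7: 7+7=14, 7+8=15
a = 8: 8+8=16
Distinct sums: {-12, -11, -10, -9, -8, -7, -6, -4, 1, 2, 3, 4, 5, 6, 14, 15, 16}
|A + A| = 17

|A + A| = 17


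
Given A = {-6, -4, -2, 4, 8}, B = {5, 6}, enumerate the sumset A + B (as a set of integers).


A + B = {a + b : a ∈ A, b ∈ B}.
Enumerate all |A|·|B| = 5·2 = 10 pairs (a, b) and collect distinct sums.
a = -6: -6+5=-1, -6+6=0
a = -4: -4+5=1, -4+6=2
a = -2: -2+5=3, -2+6=4
a = 4: 4+5=9, 4+6=10
a = 8: 8+5=13, 8+6=14
Collecting distinct sums: A + B = {-1, 0, 1, 2, 3, 4, 9, 10, 13, 14}
|A + B| = 10

A + B = {-1, 0, 1, 2, 3, 4, 9, 10, 13, 14}


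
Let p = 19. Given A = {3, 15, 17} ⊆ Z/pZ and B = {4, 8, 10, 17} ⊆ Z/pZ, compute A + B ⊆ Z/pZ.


Work in Z/19Z: reduce every sum a + b modulo 19.
Enumerate all 12 pairs:
a = 3: 3+4=7, 3+8=11, 3+10=13, 3+17=1
a = 15: 15+4=0, 15+8=4, 15+10=6, 15+17=13
a = 17: 17+4=2, 17+8=6, 17+10=8, 17+17=15
Distinct residues collected: {0, 1, 2, 4, 6, 7, 8, 11, 13, 15}
|A + B| = 10 (out of 19 total residues).

A + B = {0, 1, 2, 4, 6, 7, 8, 11, 13, 15}


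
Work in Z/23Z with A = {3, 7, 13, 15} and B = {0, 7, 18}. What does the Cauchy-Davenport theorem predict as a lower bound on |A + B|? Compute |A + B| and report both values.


Cauchy-Davenport: |A + B| ≥ min(p, |A| + |B| - 1) for A, B nonempty in Z/pZ.
|A| = 4, |B| = 3, p = 23.
CD lower bound = min(23, 4 + 3 - 1) = min(23, 6) = 6.
Compute A + B mod 23 directly:
a = 3: 3+0=3, 3+7=10, 3+18=21
a = 7: 7+0=7, 7+7=14, 7+18=2
a = 13: 13+0=13, 13+7=20, 13+18=8
a = 15: 15+0=15, 15+7=22, 15+18=10
A + B = {2, 3, 7, 8, 10, 13, 14, 15, 20, 21, 22}, so |A + B| = 11.
Verify: 11 ≥ 6? Yes ✓.

CD lower bound = 6, actual |A + B| = 11.


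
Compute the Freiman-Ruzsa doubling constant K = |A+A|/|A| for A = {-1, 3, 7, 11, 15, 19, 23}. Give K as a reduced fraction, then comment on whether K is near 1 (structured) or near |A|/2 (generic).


|A| = 7.
Compute A + A by enumerating all 49 pairs.
A + A = {-2, 2, 6, 10, 14, 18, 22, 26, 30, 34, 38, 42, 46}, so |A + A| = 13.
K = |A + A| / |A| = 13/7 (already in lowest terms) ≈ 1.8571.
Reference: AP of size 7 gives K = 13/7 ≈ 1.8571; a fully generic set of size 7 gives K ≈ 4.0000.

|A| = 7, |A + A| = 13, K = 13/7.


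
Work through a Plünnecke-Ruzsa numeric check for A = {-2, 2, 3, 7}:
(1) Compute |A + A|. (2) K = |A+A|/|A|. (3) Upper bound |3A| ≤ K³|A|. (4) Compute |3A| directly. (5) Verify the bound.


|A| = 4.
Step 1: Compute A + A by enumerating all 16 pairs.
A + A = {-4, 0, 1, 4, 5, 6, 9, 10, 14}, so |A + A| = 9.
Step 2: Doubling constant K = |A + A|/|A| = 9/4 = 9/4 ≈ 2.2500.
Step 3: Plünnecke-Ruzsa gives |3A| ≤ K³·|A| = (2.2500)³ · 4 ≈ 45.5625.
Step 4: Compute 3A = A + A + A directly by enumerating all triples (a,b,c) ∈ A³; |3A| = 16.
Step 5: Check 16 ≤ 45.5625? Yes ✓.

K = 9/4, Plünnecke-Ruzsa bound K³|A| ≈ 45.5625, |3A| = 16, inequality holds.


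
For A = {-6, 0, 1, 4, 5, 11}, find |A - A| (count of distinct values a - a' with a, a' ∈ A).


A - A = {a - a' : a, a' ∈ A}; |A| = 6.
Bounds: 2|A|-1 ≤ |A - A| ≤ |A|² - |A| + 1, i.e. 11 ≤ |A - A| ≤ 31.
Note: 0 ∈ A - A always (from a - a). The set is symmetric: if d ∈ A - A then -d ∈ A - A.
Enumerate nonzero differences d = a - a' with a > a' (then include -d):
Positive differences: {1, 3, 4, 5, 6, 7, 10, 11, 17}
Full difference set: {0} ∪ (positive diffs) ∪ (negative diffs).
|A - A| = 1 + 2·9 = 19 (matches direct enumeration: 19).

|A - A| = 19


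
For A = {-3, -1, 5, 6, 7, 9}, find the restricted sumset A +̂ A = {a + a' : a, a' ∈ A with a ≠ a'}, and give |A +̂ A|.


Restricted sumset: A +̂ A = {a + a' : a ∈ A, a' ∈ A, a ≠ a'}.
Equivalently, take A + A and drop any sum 2a that is achievable ONLY as a + a for a ∈ A (i.e. sums representable only with equal summands).
Enumerate pairs (a, a') with a < a' (symmetric, so each unordered pair gives one sum; this covers all a ≠ a'):
  -3 + -1 = -4
  -3 + 5 = 2
  -3 + 6 = 3
  -3 + 7 = 4
  -3 + 9 = 6
  -1 + 5 = 4
  -1 + 6 = 5
  -1 + 7 = 6
  -1 + 9 = 8
  5 + 6 = 11
  5 + 7 = 12
  5 + 9 = 14
  6 + 7 = 13
  6 + 9 = 15
  7 + 9 = 16
Collected distinct sums: {-4, 2, 3, 4, 5, 6, 8, 11, 12, 13, 14, 15, 16}
|A +̂ A| = 13
(Reference bound: |A +̂ A| ≥ 2|A| - 3 for |A| ≥ 2, with |A| = 6 giving ≥ 9.)

|A +̂ A| = 13


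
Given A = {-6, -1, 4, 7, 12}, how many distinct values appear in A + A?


A + A = {a + a' : a, a' ∈ A}; |A| = 5.
General bounds: 2|A| - 1 ≤ |A + A| ≤ |A|(|A|+1)/2, i.e. 9 ≤ |A + A| ≤ 15.
Lower bound 2|A|-1 is attained iff A is an arithmetic progression.
Enumerate sums a + a' for a ≤ a' (symmetric, so this suffices):
a = -6: -6+-6=-12, -6+-1=-7, -6+4=-2, -6+7=1, -6+12=6
a = -1: -1+-1=-2, -1+4=3, -1+7=6, -1+12=11
a = 4: 4+4=8, 4+7=11, 4+12=16
a = 7: 7+7=14, 7+12=19
a = 12: 12+12=24
Distinct sums: {-12, -7, -2, 1, 3, 6, 8, 11, 14, 16, 19, 24}
|A + A| = 12

|A + A| = 12


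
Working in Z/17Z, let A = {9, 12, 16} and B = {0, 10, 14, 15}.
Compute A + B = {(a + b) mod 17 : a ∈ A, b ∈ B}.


Work in Z/17Z: reduce every sum a + b modulo 17.
Enumerate all 12 pairs:
a = 9: 9+0=9, 9+10=2, 9+14=6, 9+15=7
a = 12: 12+0=12, 12+10=5, 12+14=9, 12+15=10
a = 16: 16+0=16, 16+10=9, 16+14=13, 16+15=14
Distinct residues collected: {2, 5, 6, 7, 9, 10, 12, 13, 14, 16}
|A + B| = 10 (out of 17 total residues).

A + B = {2, 5, 6, 7, 9, 10, 12, 13, 14, 16}


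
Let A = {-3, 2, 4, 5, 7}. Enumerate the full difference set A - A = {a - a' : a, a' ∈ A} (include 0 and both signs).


A - A = {a - a' : a, a' ∈ A}.
Compute a - a' for each ordered pair (a, a'):
a = -3: -3--3=0, -3-2=-5, -3-4=-7, -3-5=-8, -3-7=-10
a = 2: 2--3=5, 2-2=0, 2-4=-2, 2-5=-3, 2-7=-5
a = 4: 4--3=7, 4-2=2, 4-4=0, 4-5=-1, 4-7=-3
a = 5: 5--3=8, 5-2=3, 5-4=1, 5-5=0, 5-7=-2
a = 7: 7--3=10, 7-2=5, 7-4=3, 7-5=2, 7-7=0
Collecting distinct values (and noting 0 appears from a-a):
A - A = {-10, -8, -7, -5, -3, -2, -1, 0, 1, 2, 3, 5, 7, 8, 10}
|A - A| = 15

A - A = {-10, -8, -7, -5, -3, -2, -1, 0, 1, 2, 3, 5, 7, 8, 10}


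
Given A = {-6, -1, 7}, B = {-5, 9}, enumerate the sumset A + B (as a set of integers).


A + B = {a + b : a ∈ A, b ∈ B}.
Enumerate all |A|·|B| = 3·2 = 6 pairs (a, b) and collect distinct sums.
a = -6: -6+-5=-11, -6+9=3
a = -1: -1+-5=-6, -1+9=8
a = 7: 7+-5=2, 7+9=16
Collecting distinct sums: A + B = {-11, -6, 2, 3, 8, 16}
|A + B| = 6

A + B = {-11, -6, 2, 3, 8, 16}


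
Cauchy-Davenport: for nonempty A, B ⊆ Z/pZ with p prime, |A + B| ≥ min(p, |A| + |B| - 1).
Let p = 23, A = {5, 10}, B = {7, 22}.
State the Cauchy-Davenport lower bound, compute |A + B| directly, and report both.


Cauchy-Davenport: |A + B| ≥ min(p, |A| + |B| - 1) for A, B nonempty in Z/pZ.
|A| = 2, |B| = 2, p = 23.
CD lower bound = min(23, 2 + 2 - 1) = min(23, 3) = 3.
Compute A + B mod 23 directly:
a = 5: 5+7=12, 5+22=4
a = 10: 10+7=17, 10+22=9
A + B = {4, 9, 12, 17}, so |A + B| = 4.
Verify: 4 ≥ 3? Yes ✓.

CD lower bound = 3, actual |A + B| = 4.


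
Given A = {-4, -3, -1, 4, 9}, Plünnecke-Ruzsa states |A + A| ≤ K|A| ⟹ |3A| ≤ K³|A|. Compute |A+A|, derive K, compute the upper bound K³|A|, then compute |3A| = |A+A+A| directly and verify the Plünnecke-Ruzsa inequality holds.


|A| = 5.
Step 1: Compute A + A by enumerating all 25 pairs.
A + A = {-8, -7, -6, -5, -4, -2, 0, 1, 3, 5, 6, 8, 13, 18}, so |A + A| = 14.
Step 2: Doubling constant K = |A + A|/|A| = 14/5 = 14/5 ≈ 2.8000.
Step 3: Plünnecke-Ruzsa gives |3A| ≤ K³·|A| = (2.8000)³ · 5 ≈ 109.7600.
Step 4: Compute 3A = A + A + A directly by enumerating all triples (a,b,c) ∈ A³; |3A| = 27.
Step 5: Check 27 ≤ 109.7600? Yes ✓.

K = 14/5, Plünnecke-Ruzsa bound K³|A| ≈ 109.7600, |3A| = 27, inequality holds.


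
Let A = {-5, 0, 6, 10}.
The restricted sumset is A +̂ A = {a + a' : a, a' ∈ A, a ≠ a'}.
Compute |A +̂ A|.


Restricted sumset: A +̂ A = {a + a' : a ∈ A, a' ∈ A, a ≠ a'}.
Equivalently, take A + A and drop any sum 2a that is achievable ONLY as a + a for a ∈ A (i.e. sums representable only with equal summands).
Enumerate pairs (a, a') with a < a' (symmetric, so each unordered pair gives one sum; this covers all a ≠ a'):
  -5 + 0 = -5
  -5 + 6 = 1
  -5 + 10 = 5
  0 + 6 = 6
  0 + 10 = 10
  6 + 10 = 16
Collected distinct sums: {-5, 1, 5, 6, 10, 16}
|A +̂ A| = 6
(Reference bound: |A +̂ A| ≥ 2|A| - 3 for |A| ≥ 2, with |A| = 4 giving ≥ 5.)

|A +̂ A| = 6


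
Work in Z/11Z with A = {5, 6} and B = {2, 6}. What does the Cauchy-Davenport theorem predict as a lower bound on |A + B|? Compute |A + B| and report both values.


Cauchy-Davenport: |A + B| ≥ min(p, |A| + |B| - 1) for A, B nonempty in Z/pZ.
|A| = 2, |B| = 2, p = 11.
CD lower bound = min(11, 2 + 2 - 1) = min(11, 3) = 3.
Compute A + B mod 11 directly:
a = 5: 5+2=7, 5+6=0
a = 6: 6+2=8, 6+6=1
A + B = {0, 1, 7, 8}, so |A + B| = 4.
Verify: 4 ≥ 3? Yes ✓.

CD lower bound = 3, actual |A + B| = 4.


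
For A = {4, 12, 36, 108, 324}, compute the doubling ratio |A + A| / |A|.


|A| = 5.
Compute A + A by enumerating all 25 pairs.
A + A = {8, 16, 24, 40, 48, 72, 112, 120, 144, 216, 328, 336, 360, 432, 648}, so |A + A| = 15.
K = |A + A| / |A| = 15/5 = 3/1 ≈ 3.0000.
Reference: AP of size 5 gives K = 9/5 ≈ 1.8000; a fully generic set of size 5 gives K ≈ 3.0000.

|A| = 5, |A + A| = 15, K = 15/5 = 3/1.


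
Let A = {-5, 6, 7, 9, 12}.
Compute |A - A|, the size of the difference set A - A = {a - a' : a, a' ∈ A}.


A - A = {a - a' : a, a' ∈ A}; |A| = 5.
Bounds: 2|A|-1 ≤ |A - A| ≤ |A|² - |A| + 1, i.e. 9 ≤ |A - A| ≤ 21.
Note: 0 ∈ A - A always (from a - a). The set is symmetric: if d ∈ A - A then -d ∈ A - A.
Enumerate nonzero differences d = a - a' with a > a' (then include -d):
Positive differences: {1, 2, 3, 5, 6, 11, 12, 14, 17}
Full difference set: {0} ∪ (positive diffs) ∪ (negative diffs).
|A - A| = 1 + 2·9 = 19 (matches direct enumeration: 19).

|A - A| = 19


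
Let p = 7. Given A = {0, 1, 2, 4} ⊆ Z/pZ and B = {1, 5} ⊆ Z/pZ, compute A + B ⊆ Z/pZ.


Work in Z/7Z: reduce every sum a + b modulo 7.
Enumerate all 8 pairs:
a = 0: 0+1=1, 0+5=5
a = 1: 1+1=2, 1+5=6
a = 2: 2+1=3, 2+5=0
a = 4: 4+1=5, 4+5=2
Distinct residues collected: {0, 1, 2, 3, 5, 6}
|A + B| = 6 (out of 7 total residues).

A + B = {0, 1, 2, 3, 5, 6}


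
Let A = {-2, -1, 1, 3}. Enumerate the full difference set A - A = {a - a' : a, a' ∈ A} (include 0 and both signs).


A - A = {a - a' : a, a' ∈ A}.
Compute a - a' for each ordered pair (a, a'):
a = -2: -2--2=0, -2--1=-1, -2-1=-3, -2-3=-5
a = -1: -1--2=1, -1--1=0, -1-1=-2, -1-3=-4
a = 1: 1--2=3, 1--1=2, 1-1=0, 1-3=-2
a = 3: 3--2=5, 3--1=4, 3-1=2, 3-3=0
Collecting distinct values (and noting 0 appears from a-a):
A - A = {-5, -4, -3, -2, -1, 0, 1, 2, 3, 4, 5}
|A - A| = 11

A - A = {-5, -4, -3, -2, -1, 0, 1, 2, 3, 4, 5}


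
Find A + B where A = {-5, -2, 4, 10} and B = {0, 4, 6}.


A + B = {a + b : a ∈ A, b ∈ B}.
Enumerate all |A|·|B| = 4·3 = 12 pairs (a, b) and collect distinct sums.
a = -5: -5+0=-5, -5+4=-1, -5+6=1
a = -2: -2+0=-2, -2+4=2, -2+6=4
a = 4: 4+0=4, 4+4=8, 4+6=10
a = 10: 10+0=10, 10+4=14, 10+6=16
Collecting distinct sums: A + B = {-5, -2, -1, 1, 2, 4, 8, 10, 14, 16}
|A + B| = 10

A + B = {-5, -2, -1, 1, 2, 4, 8, 10, 14, 16}


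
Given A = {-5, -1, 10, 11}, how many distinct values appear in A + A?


A + A = {a + a' : a, a' ∈ A}; |A| = 4.
General bounds: 2|A| - 1 ≤ |A + A| ≤ |A|(|A|+1)/2, i.e. 7 ≤ |A + A| ≤ 10.
Lower bound 2|A|-1 is attained iff A is an arithmetic progression.
Enumerate sums a + a' for a ≤ a' (symmetric, so this suffices):
a = -5: -5+-5=-10, -5+-1=-6, -5+10=5, -5+11=6
a = -1: -1+-1=-2, -1+10=9, -1+11=10
a = 10: 10+10=20, 10+11=21
a = 11: 11+11=22
Distinct sums: {-10, -6, -2, 5, 6, 9, 10, 20, 21, 22}
|A + A| = 10

|A + A| = 10


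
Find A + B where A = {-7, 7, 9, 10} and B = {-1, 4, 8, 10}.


A + B = {a + b : a ∈ A, b ∈ B}.
Enumerate all |A|·|B| = 4·4 = 16 pairs (a, b) and collect distinct sums.
a = -7: -7+-1=-8, -7+4=-3, -7+8=1, -7+10=3
a = 7: 7+-1=6, 7+4=11, 7+8=15, 7+10=17
a = 9: 9+-1=8, 9+4=13, 9+8=17, 9+10=19
a = 10: 10+-1=9, 10+4=14, 10+8=18, 10+10=20
Collecting distinct sums: A + B = {-8, -3, 1, 3, 6, 8, 9, 11, 13, 14, 15, 17, 18, 19, 20}
|A + B| = 15

A + B = {-8, -3, 1, 3, 6, 8, 9, 11, 13, 14, 15, 17, 18, 19, 20}


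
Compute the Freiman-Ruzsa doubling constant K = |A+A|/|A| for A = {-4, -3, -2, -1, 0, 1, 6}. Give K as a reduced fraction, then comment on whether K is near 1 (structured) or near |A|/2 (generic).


|A| = 7.
Compute A + A by enumerating all 49 pairs.
A + A = {-8, -7, -6, -5, -4, -3, -2, -1, 0, 1, 2, 3, 4, 5, 6, 7, 12}, so |A + A| = 17.
K = |A + A| / |A| = 17/7 (already in lowest terms) ≈ 2.4286.
Reference: AP of size 7 gives K = 13/7 ≈ 1.8571; a fully generic set of size 7 gives K ≈ 4.0000.

|A| = 7, |A + A| = 17, K = 17/7.


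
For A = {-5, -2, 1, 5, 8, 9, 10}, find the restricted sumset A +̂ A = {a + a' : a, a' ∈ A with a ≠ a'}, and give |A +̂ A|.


Restricted sumset: A +̂ A = {a + a' : a ∈ A, a' ∈ A, a ≠ a'}.
Equivalently, take A + A and drop any sum 2a that is achievable ONLY as a + a for a ∈ A (i.e. sums representable only with equal summands).
Enumerate pairs (a, a') with a < a' (symmetric, so each unordered pair gives one sum; this covers all a ≠ a'):
  -5 + -2 = -7
  -5 + 1 = -4
  -5 + 5 = 0
  -5 + 8 = 3
  -5 + 9 = 4
  -5 + 10 = 5
  -2 + 1 = -1
  -2 + 5 = 3
  -2 + 8 = 6
  -2 + 9 = 7
  -2 + 10 = 8
  1 + 5 = 6
  1 + 8 = 9
  1 + 9 = 10
  1 + 10 = 11
  5 + 8 = 13
  5 + 9 = 14
  5 + 10 = 15
  8 + 9 = 17
  8 + 10 = 18
  9 + 10 = 19
Collected distinct sums: {-7, -4, -1, 0, 3, 4, 5, 6, 7, 8, 9, 10, 11, 13, 14, 15, 17, 18, 19}
|A +̂ A| = 19
(Reference bound: |A +̂ A| ≥ 2|A| - 3 for |A| ≥ 2, with |A| = 7 giving ≥ 11.)

|A +̂ A| = 19


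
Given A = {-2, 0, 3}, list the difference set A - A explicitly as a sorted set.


A - A = {a - a' : a, a' ∈ A}.
Compute a - a' for each ordered pair (a, a'):
a = -2: -2--2=0, -2-0=-2, -2-3=-5
a = 0: 0--2=2, 0-0=0, 0-3=-3
a = 3: 3--2=5, 3-0=3, 3-3=0
Collecting distinct values (and noting 0 appears from a-a):
A - A = {-5, -3, -2, 0, 2, 3, 5}
|A - A| = 7

A - A = {-5, -3, -2, 0, 2, 3, 5}


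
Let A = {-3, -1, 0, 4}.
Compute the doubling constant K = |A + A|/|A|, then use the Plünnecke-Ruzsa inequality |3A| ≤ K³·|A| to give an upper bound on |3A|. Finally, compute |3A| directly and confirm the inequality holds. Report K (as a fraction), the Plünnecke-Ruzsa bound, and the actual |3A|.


|A| = 4.
Step 1: Compute A + A by enumerating all 16 pairs.
A + A = {-6, -4, -3, -2, -1, 0, 1, 3, 4, 8}, so |A + A| = 10.
Step 2: Doubling constant K = |A + A|/|A| = 10/4 = 10/4 ≈ 2.5000.
Step 3: Plünnecke-Ruzsa gives |3A| ≤ K³·|A| = (2.5000)³ · 4 ≈ 62.5000.
Step 4: Compute 3A = A + A + A directly by enumerating all triples (a,b,c) ∈ A³; |3A| = 17.
Step 5: Check 17 ≤ 62.5000? Yes ✓.

K = 10/4, Plünnecke-Ruzsa bound K³|A| ≈ 62.5000, |3A| = 17, inequality holds.


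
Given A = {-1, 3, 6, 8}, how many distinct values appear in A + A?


A + A = {a + a' : a, a' ∈ A}; |A| = 4.
General bounds: 2|A| - 1 ≤ |A + A| ≤ |A|(|A|+1)/2, i.e. 7 ≤ |A + A| ≤ 10.
Lower bound 2|A|-1 is attained iff A is an arithmetic progression.
Enumerate sums a + a' for a ≤ a' (symmetric, so this suffices):
a = -1: -1+-1=-2, -1+3=2, -1+6=5, -1+8=7
a = 3: 3+3=6, 3+6=9, 3+8=11
a = 6: 6+6=12, 6+8=14
a = 8: 8+8=16
Distinct sums: {-2, 2, 5, 6, 7, 9, 11, 12, 14, 16}
|A + A| = 10

|A + A| = 10


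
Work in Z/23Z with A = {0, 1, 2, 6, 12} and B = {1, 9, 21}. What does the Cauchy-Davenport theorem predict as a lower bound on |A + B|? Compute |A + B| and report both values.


Cauchy-Davenport: |A + B| ≥ min(p, |A| + |B| - 1) for A, B nonempty in Z/pZ.
|A| = 5, |B| = 3, p = 23.
CD lower bound = min(23, 5 + 3 - 1) = min(23, 7) = 7.
Compute A + B mod 23 directly:
a = 0: 0+1=1, 0+9=9, 0+21=21
a = 1: 1+1=2, 1+9=10, 1+21=22
a = 2: 2+1=3, 2+9=11, 2+21=0
a = 6: 6+1=7, 6+9=15, 6+21=4
a = 12: 12+1=13, 12+9=21, 12+21=10
A + B = {0, 1, 2, 3, 4, 7, 9, 10, 11, 13, 15, 21, 22}, so |A + B| = 13.
Verify: 13 ≥ 7? Yes ✓.

CD lower bound = 7, actual |A + B| = 13.


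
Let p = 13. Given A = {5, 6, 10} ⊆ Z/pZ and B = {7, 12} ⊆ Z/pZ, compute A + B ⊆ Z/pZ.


Work in Z/13Z: reduce every sum a + b modulo 13.
Enumerate all 6 pairs:
a = 5: 5+7=12, 5+12=4
a = 6: 6+7=0, 6+12=5
a = 10: 10+7=4, 10+12=9
Distinct residues collected: {0, 4, 5, 9, 12}
|A + B| = 5 (out of 13 total residues).

A + B = {0, 4, 5, 9, 12}


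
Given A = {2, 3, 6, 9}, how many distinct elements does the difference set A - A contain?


A - A = {a - a' : a, a' ∈ A}; |A| = 4.
Bounds: 2|A|-1 ≤ |A - A| ≤ |A|² - |A| + 1, i.e. 7 ≤ |A - A| ≤ 13.
Note: 0 ∈ A - A always (from a - a). The set is symmetric: if d ∈ A - A then -d ∈ A - A.
Enumerate nonzero differences d = a - a' with a > a' (then include -d):
Positive differences: {1, 3, 4, 6, 7}
Full difference set: {0} ∪ (positive diffs) ∪ (negative diffs).
|A - A| = 1 + 2·5 = 11 (matches direct enumeration: 11).

|A - A| = 11


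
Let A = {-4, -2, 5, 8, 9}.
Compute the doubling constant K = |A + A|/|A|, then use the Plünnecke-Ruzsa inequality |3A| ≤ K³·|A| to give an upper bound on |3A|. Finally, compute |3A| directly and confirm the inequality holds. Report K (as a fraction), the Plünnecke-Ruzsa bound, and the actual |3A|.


|A| = 5.
Step 1: Compute A + A by enumerating all 25 pairs.
A + A = {-8, -6, -4, 1, 3, 4, 5, 6, 7, 10, 13, 14, 16, 17, 18}, so |A + A| = 15.
Step 2: Doubling constant K = |A + A|/|A| = 15/5 = 15/5 ≈ 3.0000.
Step 3: Plünnecke-Ruzsa gives |3A| ≤ K³·|A| = (3.0000)³ · 5 ≈ 135.0000.
Step 4: Compute 3A = A + A + A directly by enumerating all triples (a,b,c) ∈ A³; |3A| = 31.
Step 5: Check 31 ≤ 135.0000? Yes ✓.

K = 15/5, Plünnecke-Ruzsa bound K³|A| ≈ 135.0000, |3A| = 31, inequality holds.


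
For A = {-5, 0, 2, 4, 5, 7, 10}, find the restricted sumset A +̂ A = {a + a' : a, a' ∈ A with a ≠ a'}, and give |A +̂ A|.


Restricted sumset: A +̂ A = {a + a' : a ∈ A, a' ∈ A, a ≠ a'}.
Equivalently, take A + A and drop any sum 2a that is achievable ONLY as a + a for a ∈ A (i.e. sums representable only with equal summands).
Enumerate pairs (a, a') with a < a' (symmetric, so each unordered pair gives one sum; this covers all a ≠ a'):
  -5 + 0 = -5
  -5 + 2 = -3
  -5 + 4 = -1
  -5 + 5 = 0
  -5 + 7 = 2
  -5 + 10 = 5
  0 + 2 = 2
  0 + 4 = 4
  0 + 5 = 5
  0 + 7 = 7
  0 + 10 = 10
  2 + 4 = 6
  2 + 5 = 7
  2 + 7 = 9
  2 + 10 = 12
  4 + 5 = 9
  4 + 7 = 11
  4 + 10 = 14
  5 + 7 = 12
  5 + 10 = 15
  7 + 10 = 17
Collected distinct sums: {-5, -3, -1, 0, 2, 4, 5, 6, 7, 9, 10, 11, 12, 14, 15, 17}
|A +̂ A| = 16
(Reference bound: |A +̂ A| ≥ 2|A| - 3 for |A| ≥ 2, with |A| = 7 giving ≥ 11.)

|A +̂ A| = 16


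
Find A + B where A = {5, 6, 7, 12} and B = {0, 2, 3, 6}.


A + B = {a + b : a ∈ A, b ∈ B}.
Enumerate all |A|·|B| = 4·4 = 16 pairs (a, b) and collect distinct sums.
a = 5: 5+0=5, 5+2=7, 5+3=8, 5+6=11
a = 6: 6+0=6, 6+2=8, 6+3=9, 6+6=12
a = 7: 7+0=7, 7+2=9, 7+3=10, 7+6=13
a = 12: 12+0=12, 12+2=14, 12+3=15, 12+6=18
Collecting distinct sums: A + B = {5, 6, 7, 8, 9, 10, 11, 12, 13, 14, 15, 18}
|A + B| = 12

A + B = {5, 6, 7, 8, 9, 10, 11, 12, 13, 14, 15, 18}


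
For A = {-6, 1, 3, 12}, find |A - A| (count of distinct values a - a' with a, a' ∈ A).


A - A = {a - a' : a, a' ∈ A}; |A| = 4.
Bounds: 2|A|-1 ≤ |A - A| ≤ |A|² - |A| + 1, i.e. 7 ≤ |A - A| ≤ 13.
Note: 0 ∈ A - A always (from a - a). The set is symmetric: if d ∈ A - A then -d ∈ A - A.
Enumerate nonzero differences d = a - a' with a > a' (then include -d):
Positive differences: {2, 7, 9, 11, 18}
Full difference set: {0} ∪ (positive diffs) ∪ (negative diffs).
|A - A| = 1 + 2·5 = 11 (matches direct enumeration: 11).

|A - A| = 11


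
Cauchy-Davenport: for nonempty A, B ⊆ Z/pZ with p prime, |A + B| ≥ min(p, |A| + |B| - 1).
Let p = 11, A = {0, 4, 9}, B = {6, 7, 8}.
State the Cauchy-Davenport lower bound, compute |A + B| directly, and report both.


Cauchy-Davenport: |A + B| ≥ min(p, |A| + |B| - 1) for A, B nonempty in Z/pZ.
|A| = 3, |B| = 3, p = 11.
CD lower bound = min(11, 3 + 3 - 1) = min(11, 5) = 5.
Compute A + B mod 11 directly:
a = 0: 0+6=6, 0+7=7, 0+8=8
a = 4: 4+6=10, 4+7=0, 4+8=1
a = 9: 9+6=4, 9+7=5, 9+8=6
A + B = {0, 1, 4, 5, 6, 7, 8, 10}, so |A + B| = 8.
Verify: 8 ≥ 5? Yes ✓.

CD lower bound = 5, actual |A + B| = 8.


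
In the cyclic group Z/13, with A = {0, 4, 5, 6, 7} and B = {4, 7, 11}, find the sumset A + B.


Work in Z/13Z: reduce every sum a + b modulo 13.
Enumerate all 15 pairs:
a = 0: 0+4=4, 0+7=7, 0+11=11
a = 4: 4+4=8, 4+7=11, 4+11=2
a = 5: 5+4=9, 5+7=12, 5+11=3
a = 6: 6+4=10, 6+7=0, 6+11=4
a = 7: 7+4=11, 7+7=1, 7+11=5
Distinct residues collected: {0, 1, 2, 3, 4, 5, 7, 8, 9, 10, 11, 12}
|A + B| = 12 (out of 13 total residues).

A + B = {0, 1, 2, 3, 4, 5, 7, 8, 9, 10, 11, 12}


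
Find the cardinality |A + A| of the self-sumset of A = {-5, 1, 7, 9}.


A + A = {a + a' : a, a' ∈ A}; |A| = 4.
General bounds: 2|A| - 1 ≤ |A + A| ≤ |A|(|A|+1)/2, i.e. 7 ≤ |A + A| ≤ 10.
Lower bound 2|A|-1 is attained iff A is an arithmetic progression.
Enumerate sums a + a' for a ≤ a' (symmetric, so this suffices):
a = -5: -5+-5=-10, -5+1=-4, -5+7=2, -5+9=4
a = 1: 1+1=2, 1+7=8, 1+9=10
a = 7: 7+7=14, 7+9=16
a = 9: 9+9=18
Distinct sums: {-10, -4, 2, 4, 8, 10, 14, 16, 18}
|A + A| = 9

|A + A| = 9


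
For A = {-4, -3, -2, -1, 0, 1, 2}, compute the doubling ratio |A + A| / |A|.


|A| = 7.
Compute A + A by enumerating all 49 pairs.
A + A = {-8, -7, -6, -5, -4, -3, -2, -1, 0, 1, 2, 3, 4}, so |A + A| = 13.
K = |A + A| / |A| = 13/7 (already in lowest terms) ≈ 1.8571.
Reference: AP of size 7 gives K = 13/7 ≈ 1.8571; a fully generic set of size 7 gives K ≈ 4.0000.

|A| = 7, |A + A| = 13, K = 13/7.


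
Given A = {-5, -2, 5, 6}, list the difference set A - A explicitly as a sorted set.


A - A = {a - a' : a, a' ∈ A}.
Compute a - a' for each ordered pair (a, a'):
a = -5: -5--5=0, -5--2=-3, -5-5=-10, -5-6=-11
a = -2: -2--5=3, -2--2=0, -2-5=-7, -2-6=-8
a = 5: 5--5=10, 5--2=7, 5-5=0, 5-6=-1
a = 6: 6--5=11, 6--2=8, 6-5=1, 6-6=0
Collecting distinct values (and noting 0 appears from a-a):
A - A = {-11, -10, -8, -7, -3, -1, 0, 1, 3, 7, 8, 10, 11}
|A - A| = 13

A - A = {-11, -10, -8, -7, -3, -1, 0, 1, 3, 7, 8, 10, 11}


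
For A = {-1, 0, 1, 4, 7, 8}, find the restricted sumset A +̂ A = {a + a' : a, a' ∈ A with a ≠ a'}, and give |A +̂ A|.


Restricted sumset: A +̂ A = {a + a' : a ∈ A, a' ∈ A, a ≠ a'}.
Equivalently, take A + A and drop any sum 2a that is achievable ONLY as a + a for a ∈ A (i.e. sums representable only with equal summands).
Enumerate pairs (a, a') with a < a' (symmetric, so each unordered pair gives one sum; this covers all a ≠ a'):
  -1 + 0 = -1
  -1 + 1 = 0
  -1 + 4 = 3
  -1 + 7 = 6
  -1 + 8 = 7
  0 + 1 = 1
  0 + 4 = 4
  0 + 7 = 7
  0 + 8 = 8
  1 + 4 = 5
  1 + 7 = 8
  1 + 8 = 9
  4 + 7 = 11
  4 + 8 = 12
  7 + 8 = 15
Collected distinct sums: {-1, 0, 1, 3, 4, 5, 6, 7, 8, 9, 11, 12, 15}
|A +̂ A| = 13
(Reference bound: |A +̂ A| ≥ 2|A| - 3 for |A| ≥ 2, with |A| = 6 giving ≥ 9.)

|A +̂ A| = 13


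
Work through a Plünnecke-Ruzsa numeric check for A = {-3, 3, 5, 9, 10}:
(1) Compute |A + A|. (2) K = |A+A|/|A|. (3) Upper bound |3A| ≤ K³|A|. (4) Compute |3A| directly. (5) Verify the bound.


|A| = 5.
Step 1: Compute A + A by enumerating all 25 pairs.
A + A = {-6, 0, 2, 6, 7, 8, 10, 12, 13, 14, 15, 18, 19, 20}, so |A + A| = 14.
Step 2: Doubling constant K = |A + A|/|A| = 14/5 = 14/5 ≈ 2.8000.
Step 3: Plünnecke-Ruzsa gives |3A| ≤ K³·|A| = (2.8000)³ · 5 ≈ 109.7600.
Step 4: Compute 3A = A + A + A directly by enumerating all triples (a,b,c) ∈ A³; |3A| = 27.
Step 5: Check 27 ≤ 109.7600? Yes ✓.

K = 14/5, Plünnecke-Ruzsa bound K³|A| ≈ 109.7600, |3A| = 27, inequality holds.


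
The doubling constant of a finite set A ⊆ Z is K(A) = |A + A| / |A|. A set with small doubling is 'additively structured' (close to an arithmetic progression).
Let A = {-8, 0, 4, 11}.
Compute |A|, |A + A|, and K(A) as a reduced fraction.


|A| = 4.
Compute A + A by enumerating all 16 pairs.
A + A = {-16, -8, -4, 0, 3, 4, 8, 11, 15, 22}, so |A + A| = 10.
K = |A + A| / |A| = 10/4 = 5/2 ≈ 2.5000.
Reference: AP of size 4 gives K = 7/4 ≈ 1.7500; a fully generic set of size 4 gives K ≈ 2.5000.

|A| = 4, |A + A| = 10, K = 10/4 = 5/2.
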